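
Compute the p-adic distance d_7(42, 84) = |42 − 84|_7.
d_7(42, 84) = 1/7

Step 1 — x − y = 42 − 84 = -42. Step 2 — v_7(-42) = 1 (factor: -42 = −(7^1 · 6); the sign does not affect v_p). Step 3 — |x − y|_7 = 7^{-1} = 1/7.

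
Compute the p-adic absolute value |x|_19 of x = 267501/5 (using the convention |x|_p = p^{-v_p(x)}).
|267501/5|_19 = 1/6859

Step 1 — compute v_19(x) by factoring powers of 19 out of the numerator and denominator: v_19(267501/5) = 3. Step 2 — apply |x|_p = p^{-v_p(x)} = 19^{-3} = 1/6859.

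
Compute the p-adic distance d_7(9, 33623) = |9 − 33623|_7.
d_7(9, 33623) = 1/16807

Step 1 — x − y = 9 − 33623 = -33614. Step 2 — v_7(-33614) = 5 (factor: -33614 = −(7^5 · 2); the sign does not affect v_p). Step 3 — |x − y|_7 = 7^{-5} = 1/16807.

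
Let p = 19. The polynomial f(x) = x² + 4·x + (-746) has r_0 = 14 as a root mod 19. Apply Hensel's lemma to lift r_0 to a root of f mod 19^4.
r_3 = 7272 (mod 130321)

Hensel: r_{i+1} = r_i − f(r_i)·(f′(r_i))^{-1} mod 19^{i+2}, f′(x) = 2x + 4. Iterate:
  r_0 = 14 (mod 19)
  r_1 = 52 (mod 361)
  r_2 = 413 (mod 6859)
  r_3 = 7272 (mod 130321)
Final: r = 7272 satisfies f(r) ≡ 0 mod 19^4.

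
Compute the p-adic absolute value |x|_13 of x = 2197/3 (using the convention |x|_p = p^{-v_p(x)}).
|2197/3|_13 = 1/2197

Step 1 — compute v_13(x) by factoring powers of 13 out of the numerator and denominator: v_13(2197/3) = 3. Step 2 — apply |x|_p = p^{-v_p(x)} = 13^{-3} = 1/2197.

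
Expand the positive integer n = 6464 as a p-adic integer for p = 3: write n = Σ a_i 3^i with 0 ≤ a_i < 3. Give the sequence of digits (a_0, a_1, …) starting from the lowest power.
(a_0, a_1, …) = (2, 0, 1, 2, 1, 2, 2, 2)

Repeated division by 3 gives the digits low-to-high: 6464 = 2 + 1·3^2 + 2·3^3 + 1·3^4 + 2·3^5 + 2·3^6 + 2·3^7. Digit sequence: (2, 0, 1, 2, 1, 2, 2, 2).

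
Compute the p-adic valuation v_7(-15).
v_7(-15) = 0

v_7(n) is the largest exponent k such that 7^k divides n. Factor out: -15 = -7^0 · 15. (Sign doesn't affect v_p.) So v_7(-15) = 0.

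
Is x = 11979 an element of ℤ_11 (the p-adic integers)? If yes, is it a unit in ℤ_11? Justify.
x ∈ ℤ_11 but not a unit; v_11(x) = 3 > 0

ℤ_11 = {x ∈ ℚ_11 : v_11(x) ≥ 0} and ℤ_11^× = {x ∈ ℤ_11 : v_11(x) = 0}. Here v_11(11979) = v_11(num) − v_11(den) = 3; compare against these criteria.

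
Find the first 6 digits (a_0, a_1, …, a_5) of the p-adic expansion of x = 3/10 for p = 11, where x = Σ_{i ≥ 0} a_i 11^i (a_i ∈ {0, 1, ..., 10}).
(a_0, …, a_5) = (8, 7, 7, 7, 7, 7)

v_11(3/10) = 0 (numerator and denominator both coprime to 11), so x ∈ ℤ_11^×. Compute digits iteratively via a_i = x_i mod 11, x_{i+1} = (x_i − a_i)/11, with x_0 = x:
  x_0 = 3/10;  a_0 = 8;  x_1 = (x_0 − 8)/11 = -7/10
  x_1 = -7/10;  a_1 = 7;  x_2 = (x_1 − 7)/11 = -7/10
  x_2 = -7/10;  a_2 = 7;  x_3 = (x_2 − 7)/11 = -7/10
  x_3 = -7/10;  a_3 = 7;  x_4 = (x_3 − 7)/11 = -7/10
  x_4 = -7/10;  a_4 = 7;  x_5 = (x_4 − 7)/11 = -7/10
  x_5 = -7/10;  a_5 = 7;  x_6 = (x_5 − 7)/11 = -7/10
Digits: (8, 7, 7, 7, 7, 7).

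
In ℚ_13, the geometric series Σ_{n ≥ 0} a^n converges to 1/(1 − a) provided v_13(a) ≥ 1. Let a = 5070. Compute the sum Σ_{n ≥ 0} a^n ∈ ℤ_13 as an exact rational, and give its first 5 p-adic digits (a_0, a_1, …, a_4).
Σ a^n = 1/(1 − a) = -1/5069;  first 5 digits = (1, 0, 4, 2, 3)

v_13(a) = 2 ≥ 1, so the series converges in ℤ_13 to 1/(1 − a) = 1/(1 − 5070) = -1/5069. Expand this rational in ℤ_13: compute digits iteratively via d_i = x_i mod 13, x_{i+1} = (x_i − d_i)/13. The first 5 digits are (1, 0, 4, 2, 3).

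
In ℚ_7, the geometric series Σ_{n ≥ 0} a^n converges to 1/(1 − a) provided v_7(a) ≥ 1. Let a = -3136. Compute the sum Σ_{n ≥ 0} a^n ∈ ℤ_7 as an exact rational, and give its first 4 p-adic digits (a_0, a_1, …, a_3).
Σ a^n = 1/(1 − a) = 1/3137;  first 4 digits = (1, 0, 6, 4)

v_7(a) = 2 ≥ 1, so the series converges in ℤ_7 to 1/(1 − a) = 1/(1 − (-3136)) = 1/3137. Expand this rational in ℤ_7: compute digits iteratively via d_i = x_i mod 7, x_{i+1} = (x_i − d_i)/7. The first 4 digits are (1, 0, 6, 4).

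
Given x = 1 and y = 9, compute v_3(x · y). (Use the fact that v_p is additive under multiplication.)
v_3(9) = 2

v_p(x) = 0 (factor: 1 = 3^0 · 1); v_p(y) = 2 (factor: 9 = 3^2 · 1). Additivity: v_p(xy) = v_p(x) + v_p(y) = 0 + 2 = 2. (Direct check: xy = 9 = 3^2 · (1).)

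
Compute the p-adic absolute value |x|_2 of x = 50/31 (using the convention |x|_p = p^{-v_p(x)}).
|50/31|_2 = 1/2

Step 1 — compute v_2(x) by factoring powers of 2 out of the numerator and denominator: v_2(50/31) = 1. Step 2 — apply |x|_p = p^{-v_p(x)} = 2^{-1} = 1/2.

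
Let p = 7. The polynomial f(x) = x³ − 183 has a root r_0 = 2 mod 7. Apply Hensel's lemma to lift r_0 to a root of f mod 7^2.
r_1 = 37 (mod 49)

Hensel: r_{i+1} = r_i − f(r_i)/f′(r_i) mod 7^{i+2}, where f′(x) = 3x². Iterate:
  r_0 = 2 (mod 7)
  r_1 = 37 (mod 49)
Final: r = 37 with f(r) ≡ 0 mod 7^2.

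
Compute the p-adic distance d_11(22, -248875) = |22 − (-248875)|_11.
d_11(22, -248875) = 1/14641

Step 1 — x − y = 22 − (-248875) = 248897. Step 2 — v_11(248897) = 4 (factor: 248897 = (11^4 · 17); the sign does not affect v_p). Step 3 — |x − y|_11 = 11^{-4} = 1/14641.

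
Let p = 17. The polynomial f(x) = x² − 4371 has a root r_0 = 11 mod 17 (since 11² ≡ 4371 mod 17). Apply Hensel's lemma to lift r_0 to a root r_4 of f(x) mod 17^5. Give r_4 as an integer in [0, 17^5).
r_4 = 772202 (mod 1419857)

Hensel's recurrence: r_{i+1} = r_i − f(r_i)·(f′(r_i))^{-1} mod 17^{i+2}, with f′(x) = 2x. Iterate:
  r_0 = 11 (mod 17)
  r_1 = 283 (mod 289)
  r_2 = 861 (mod 4913)
  r_3 = 20513 (mod 83521)
  r_4 = 772202 (mod 1419857)
Final: r_4 = 772202, and one checks f(r_4) ≡ 0 mod 17^5.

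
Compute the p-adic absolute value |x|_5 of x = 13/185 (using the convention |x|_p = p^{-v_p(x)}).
|13/185|_5 = 5

Step 1 — compute v_5(x) by factoring powers of 5 out of the numerator and denominator: v_5(13/185) = -1. Step 2 — apply |x|_p = p^{-v_p(x)} = 5^{1} = 5.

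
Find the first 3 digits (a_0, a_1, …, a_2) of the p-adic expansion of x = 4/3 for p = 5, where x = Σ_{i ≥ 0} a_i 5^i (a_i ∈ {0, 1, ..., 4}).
(a_0, …, a_2) = (3, 3, 1)

v_5(4/3) = 0 (numerator and denominator both coprime to 5), so x ∈ ℤ_5^×. Compute digits iteratively via a_i = x_i mod 5, x_{i+1} = (x_i − a_i)/5, with x_0 = x:
  x_0 = 4/3;  a_0 = 3;  x_1 = (x_0 − 3)/5 = -1/3
  x_1 = -1/3;  a_1 = 3;  x_2 = (x_1 − 3)/5 = -2/3
  x_2 = -2/3;  a_2 = 1;  x_3 = (x_2 − 1)/5 = -1/3
Digits: (3, 3, 1).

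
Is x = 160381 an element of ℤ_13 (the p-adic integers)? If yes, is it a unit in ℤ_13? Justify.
x ∈ ℤ_13 but not a unit; v_13(x) = 3 > 0

ℤ_13 = {x ∈ ℚ_13 : v_13(x) ≥ 0} and ℤ_13^× = {x ∈ ℤ_13 : v_13(x) = 0}. Here v_13(160381) = v_13(num) − v_13(den) = 3; compare against these criteria.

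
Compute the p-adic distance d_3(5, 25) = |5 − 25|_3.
d_3(5, 25) = 1

Step 1 — x − y = 5 − 25 = -20. Step 2 — v_3(-20) = 0 (factor: -20 = −(3^0 · 20); the sign does not affect v_p). Step 3 — |x − y|_3 = 3^{0} = 1.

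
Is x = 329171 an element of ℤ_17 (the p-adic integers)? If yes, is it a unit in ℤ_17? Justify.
x ∈ ℤ_17 but not a unit; v_17(x) = 3 > 0

ℤ_17 = {x ∈ ℚ_17 : v_17(x) ≥ 0} and ℤ_17^× = {x ∈ ℤ_17 : v_17(x) = 0}. Here v_17(329171) = v_17(num) − v_17(den) = 3; compare against these criteria.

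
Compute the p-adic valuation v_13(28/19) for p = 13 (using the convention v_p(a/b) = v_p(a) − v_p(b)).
v_13(28/19) = 0

Factor powers of 13 from the numerator and denominator of the reduced fraction: 28 = 13^0 · 28 and 19 = 13^0 · 19. Apply v_p(a/b) = v_p(a) − v_p(b): v_13(28/19) = 0 − 0 = 0.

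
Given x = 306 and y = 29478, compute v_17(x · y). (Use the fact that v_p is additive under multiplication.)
v_17(9020268) = 4

v_p(x) = 1 (factor: 306 = 17^1 · 18); v_p(y) = 3 (factor: 29478 = 17^3 · 6). Additivity: v_p(xy) = v_p(x) + v_p(y) = 1 + 3 = 4. (Direct check: xy = 9020268 = 17^4 · (108).)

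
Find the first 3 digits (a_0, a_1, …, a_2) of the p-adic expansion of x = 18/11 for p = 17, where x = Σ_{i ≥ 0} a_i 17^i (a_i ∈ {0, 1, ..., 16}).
(a_0, …, a_2) = (14, 7, 15)

v_17(18/11) = 0 (numerator and denominator both coprime to 17), so x ∈ ℤ_17^×. Compute digits iteratively via a_i = x_i mod 17, x_{i+1} = (x_i − a_i)/17, with x_0 = x:
  x_0 = 18/11;  a_0 = 14;  x_1 = (x_0 − 14)/17 = -8/11
  x_1 = -8/11;  a_1 = 7;  x_2 = (x_1 − 7)/17 = -5/11
  x_2 = -5/11;  a_2 = 15;  x_3 = (x_2 − 15)/17 = -10/11
Digits: (14, 7, 15).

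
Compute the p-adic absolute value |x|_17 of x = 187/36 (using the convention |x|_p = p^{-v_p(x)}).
|187/36|_17 = 1/17

Step 1 — compute v_17(x) by factoring powers of 17 out of the numerator and denominator: v_17(187/36) = 1. Step 2 — apply |x|_p = p^{-v_p(x)} = 17^{-1} = 1/17.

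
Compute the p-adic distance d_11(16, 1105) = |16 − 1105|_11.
d_11(16, 1105) = 1/121

Step 1 — x − y = 16 − 1105 = -1089. Step 2 — v_11(-1089) = 2 (factor: -1089 = −(11^2 · 9); the sign does not affect v_p). Step 3 — |x − y|_11 = 11^{-2} = 1/121.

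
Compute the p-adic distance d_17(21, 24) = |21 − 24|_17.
d_17(21, 24) = 1

Step 1 — x − y = 21 − 24 = -3. Step 2 — v_17(-3) = 0 (factor: -3 = −(17^0 · 3); the sign does not affect v_p). Step 3 — |x − y|_17 = 17^{0} = 1.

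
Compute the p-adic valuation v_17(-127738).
v_17(-127738) = 3

v_17(n) is the largest exponent k such that 17^k divides n. Factor out: -127738 = -17^3 · 26. (Sign doesn't affect v_p.) So v_17(-127738) = 3.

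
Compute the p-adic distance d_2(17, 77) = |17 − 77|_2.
d_2(17, 77) = 1/4

Step 1 — x − y = 17 − 77 = -60. Step 2 — v_2(-60) = 2 (factor: -60 = −(2^2 · 15); the sign does not affect v_p). Step 3 — |x − y|_2 = 2^{-2} = 1/4.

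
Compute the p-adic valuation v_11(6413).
v_11(6413) = 2

v_11(n) is the largest exponent k such that 11^k divides n. Factor out: 6413 = 11^2 · 53. (Sign doesn't affect v_p.) So v_11(6413) = 2.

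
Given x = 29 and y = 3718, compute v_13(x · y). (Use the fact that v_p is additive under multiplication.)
v_13(107822) = 2

v_p(x) = 0 (factor: 29 = 13^0 · 29); v_p(y) = 2 (factor: 3718 = 13^2 · 22). Additivity: v_p(xy) = v_p(x) + v_p(y) = 0 + 2 = 2. (Direct check: xy = 107822 = 13^2 · (638).)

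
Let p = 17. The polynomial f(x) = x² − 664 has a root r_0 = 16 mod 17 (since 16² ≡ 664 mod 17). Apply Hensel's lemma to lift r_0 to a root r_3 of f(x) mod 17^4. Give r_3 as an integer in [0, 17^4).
r_3 = 31891 (mod 83521)

Hensel's recurrence: r_{i+1} = r_i − f(r_i)·(f′(r_i))^{-1} mod 17^{i+2}, with f′(x) = 2x. Iterate:
  r_0 = 16 (mod 17)
  r_1 = 101 (mod 289)
  r_2 = 2413 (mod 4913)
  r_3 = 31891 (mod 83521)
Final: r_3 = 31891, and one checks f(r_3) ≡ 0 mod 17^4.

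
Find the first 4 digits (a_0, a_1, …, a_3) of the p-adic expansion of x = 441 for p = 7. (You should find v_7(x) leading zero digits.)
(a_0, …, a_3) = (0, 0, 2, 1)

v_7(441) = 2, so a_0 = ... = a_1 = 0. Factor out: x = 7^2 · u with u = 9 a unit in ℤ_7. Expand u iteratively via a_{v+i} = u_i mod 7, u_{i+1} = (u_i − a_{v+i})/7:
  u_0 = 9;  a_2 = 2;  u_1 = (u_0 − 2)/7 = 1
  u_1 = 1;  a_3 = 1;  u_2 = (u_1 − 1)/7 = 0
Digits: (0, 0, 2, 1).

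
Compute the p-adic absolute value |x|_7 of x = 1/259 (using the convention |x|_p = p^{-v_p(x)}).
|1/259|_7 = 7

Step 1 — compute v_7(x) by factoring powers of 7 out of the numerator and denominator: v_7(1/259) = -1. Step 2 — apply |x|_p = p^{-v_p(x)} = 7^{1} = 7.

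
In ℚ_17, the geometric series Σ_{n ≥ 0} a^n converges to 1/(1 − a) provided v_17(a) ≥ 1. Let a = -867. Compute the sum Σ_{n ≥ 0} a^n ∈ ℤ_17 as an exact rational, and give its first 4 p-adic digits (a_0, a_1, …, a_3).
Σ a^n = 1/(1 − a) = 1/868;  first 4 digits = (1, 0, 14, 16)

v_17(a) = 2 ≥ 1, so the series converges in ℤ_17 to 1/(1 − a) = 1/(1 − (-867)) = 1/868. Expand this rational in ℤ_17: compute digits iteratively via d_i = x_i mod 17, x_{i+1} = (x_i − d_i)/17. The first 4 digits are (1, 0, 14, 16).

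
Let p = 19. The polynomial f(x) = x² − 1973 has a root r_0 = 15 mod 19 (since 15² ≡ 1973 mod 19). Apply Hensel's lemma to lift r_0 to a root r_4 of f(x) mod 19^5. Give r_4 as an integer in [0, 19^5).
r_4 = 929191 (mod 2476099)

Hensel's recurrence: r_{i+1} = r_i − f(r_i)·(f′(r_i))^{-1} mod 19^{i+2}, with f′(x) = 2x. Iterate:
  r_0 = 15 (mod 19)
  r_1 = 338 (mod 361)
  r_2 = 3226 (mod 6859)
  r_3 = 16944 (mod 130321)
  r_4 = 929191 (mod 2476099)
Final: r_4 = 929191, and one checks f(r_4) ≡ 0 mod 19^5.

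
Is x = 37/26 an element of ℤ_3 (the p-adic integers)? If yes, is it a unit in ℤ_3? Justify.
x ∈ ℤ_3^× (unit); v_3(x) = 0

ℤ_3 = {x ∈ ℚ_3 : v_3(x) ≥ 0} and ℤ_3^× = {x ∈ ℤ_3 : v_3(x) = 0}. Here v_3(37/26) = v_3(num) − v_3(den) = 0; compare against these criteria.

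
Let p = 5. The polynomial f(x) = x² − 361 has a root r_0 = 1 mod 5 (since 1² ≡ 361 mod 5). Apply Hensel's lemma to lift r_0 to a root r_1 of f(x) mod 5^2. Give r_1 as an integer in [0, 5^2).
r_1 = 6 (mod 25)

Hensel's recurrence: r_{i+1} = r_i − f(r_i)·(f′(r_i))^{-1} mod 5^{i+2}, with f′(x) = 2x. Iterate:
  r_0 = 1 (mod 5)
  r_1 = 6 (mod 25)
Final: r_1 = 6, and one checks f(r_1) ≡ 0 mod 5^2.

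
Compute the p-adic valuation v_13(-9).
v_13(-9) = 0

v_13(n) is the largest exponent k such that 13^k divides n. Factor out: -9 = -13^0 · 9. (Sign doesn't affect v_p.) So v_13(-9) = 0.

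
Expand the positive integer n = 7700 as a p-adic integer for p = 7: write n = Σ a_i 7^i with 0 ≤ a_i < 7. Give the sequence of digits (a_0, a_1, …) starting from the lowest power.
(a_0, a_1, …) = (0, 1, 3, 1, 3)

Repeated division by 7 gives the digits low-to-high: 7700 = 1·7^1 + 3·7^2 + 1·7^3 + 3·7^4. Digit sequence: (0, 1, 3, 1, 3).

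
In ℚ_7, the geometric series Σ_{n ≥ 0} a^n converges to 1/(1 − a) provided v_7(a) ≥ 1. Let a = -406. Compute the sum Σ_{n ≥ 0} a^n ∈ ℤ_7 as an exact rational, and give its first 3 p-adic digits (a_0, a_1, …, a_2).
Σ a^n = 1/(1 − a) = 1/407;  first 3 digits = (1, 5, 2)

v_7(a) = 1 ≥ 1, so the series converges in ℤ_7 to 1/(1 − a) = 1/(1 − (-406)) = 1/407. Expand this rational in ℤ_7: compute digits iteratively via d_i = x_i mod 7, x_{i+1} = (x_i − d_i)/7. The first 3 digits are (1, 5, 2).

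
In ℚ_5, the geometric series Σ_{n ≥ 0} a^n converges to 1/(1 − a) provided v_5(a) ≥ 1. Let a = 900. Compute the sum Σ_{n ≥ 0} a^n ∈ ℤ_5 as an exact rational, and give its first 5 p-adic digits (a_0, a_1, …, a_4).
Σ a^n = 1/(1 − a) = -1/899;  first 5 digits = (1, 0, 1, 2, 2)

v_5(a) = 2 ≥ 1, so the series converges in ℤ_5 to 1/(1 − a) = 1/(1 − 900) = -1/899. Expand this rational in ℤ_5: compute digits iteratively via d_i = x_i mod 5, x_{i+1} = (x_i − d_i)/5. The first 5 digits are (1, 0, 1, 2, 2).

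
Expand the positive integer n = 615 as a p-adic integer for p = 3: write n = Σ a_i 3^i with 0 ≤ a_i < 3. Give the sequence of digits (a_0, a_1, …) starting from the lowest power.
(a_0, a_1, …) = (0, 1, 2, 1, 1, 2)

Repeated division by 3 gives the digits low-to-high: 615 = 1·3^1 + 2·3^2 + 1·3^3 + 1·3^4 + 2·3^5. Digit sequence: (0, 1, 2, 1, 1, 2).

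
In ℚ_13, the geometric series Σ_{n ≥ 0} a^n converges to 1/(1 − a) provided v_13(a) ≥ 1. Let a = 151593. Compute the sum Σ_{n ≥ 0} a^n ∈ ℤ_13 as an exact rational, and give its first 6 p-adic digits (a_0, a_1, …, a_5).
Σ a^n = 1/(1 − a) = -1/151592;  first 6 digits = (1, 0, 0, 4, 5, 0)

v_13(a) = 3 ≥ 1, so the series converges in ℤ_13 to 1/(1 − a) = 1/(1 − 151593) = -1/151592. Expand this rational in ℤ_13: compute digits iteratively via d_i = x_i mod 13, x_{i+1} = (x_i − d_i)/13. The first 6 digits are (1, 0, 0, 4, 5, 0).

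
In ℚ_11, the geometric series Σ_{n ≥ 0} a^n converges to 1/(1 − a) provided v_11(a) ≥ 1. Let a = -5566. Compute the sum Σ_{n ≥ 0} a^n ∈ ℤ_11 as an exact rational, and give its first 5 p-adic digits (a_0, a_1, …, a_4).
Σ a^n = 1/(1 − a) = 1/5567;  first 5 digits = (1, 0, 9, 6, 3)

v_11(a) = 2 ≥ 1, so the series converges in ℤ_11 to 1/(1 − a) = 1/(1 − (-5566)) = 1/5567. Expand this rational in ℤ_11: compute digits iteratively via d_i = x_i mod 11, x_{i+1} = (x_i − d_i)/11. The first 5 digits are (1, 0, 9, 6, 3).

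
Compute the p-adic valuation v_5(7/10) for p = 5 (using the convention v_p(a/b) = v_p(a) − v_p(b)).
v_5(7/10) = -1

Factor powers of 5 from the numerator and denominator of the reduced fraction: 7 = 5^0 · 7 and 10 = 5^1 · 2. Apply v_p(a/b) = v_p(a) − v_p(b): v_5(7/10) = 0 − 1 = -1.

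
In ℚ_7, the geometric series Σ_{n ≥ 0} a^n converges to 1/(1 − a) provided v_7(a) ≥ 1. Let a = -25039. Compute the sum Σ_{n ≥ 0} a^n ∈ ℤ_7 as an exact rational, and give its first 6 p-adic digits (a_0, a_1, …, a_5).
Σ a^n = 1/(1 − a) = 1/25040;  first 6 digits = (1, 0, 0, 4, 3, 5)

v_7(a) = 3 ≥ 1, so the series converges in ℤ_7 to 1/(1 − a) = 1/(1 − (-25039)) = 1/25040. Expand this rational in ℤ_7: compute digits iteratively via d_i = x_i mod 7, x_{i+1} = (x_i − d_i)/7. The first 6 digits are (1, 0, 0, 4, 3, 5).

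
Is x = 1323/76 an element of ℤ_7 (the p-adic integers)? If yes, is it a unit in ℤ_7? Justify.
x ∈ ℤ_7 but not a unit; v_7(x) = 2 > 0

ℤ_7 = {x ∈ ℚ_7 : v_7(x) ≥ 0} and ℤ_7^× = {x ∈ ℤ_7 : v_7(x) = 0}. Here v_7(1323/76) = v_7(num) − v_7(den) = 2; compare against these criteria.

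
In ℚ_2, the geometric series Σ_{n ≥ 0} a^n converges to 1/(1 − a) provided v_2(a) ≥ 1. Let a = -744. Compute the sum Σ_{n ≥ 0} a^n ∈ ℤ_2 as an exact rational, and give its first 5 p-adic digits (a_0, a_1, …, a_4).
Σ a^n = 1/(1 − a) = 1/745;  first 5 digits = (1, 0, 0, 1, 1)

v_2(a) = 3 ≥ 1, so the series converges in ℤ_2 to 1/(1 − a) = 1/(1 − (-744)) = 1/745. Expand this rational in ℤ_2: compute digits iteratively via d_i = x_i mod 2, x_{i+1} = (x_i − d_i)/2. The first 5 digits are (1, 0, 0, 1, 1).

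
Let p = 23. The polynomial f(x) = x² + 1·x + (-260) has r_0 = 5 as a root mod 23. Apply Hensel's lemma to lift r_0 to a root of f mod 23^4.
r_3 = 95823 (mod 279841)

Hensel: r_{i+1} = r_i − f(r_i)·(f′(r_i))^{-1} mod 23^{i+2}, f′(x) = 2x + 1. Iterate:
  r_0 = 5 (mod 23)
  r_1 = 74 (mod 529)
  r_2 = 10654 (mod 12167)
  r_3 = 95823 (mod 279841)
Final: r = 95823 satisfies f(r) ≡ 0 mod 23^4.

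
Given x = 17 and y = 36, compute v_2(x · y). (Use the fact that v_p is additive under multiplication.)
v_2(612) = 2

v_p(x) = 0 (factor: 17 = 2^0 · 17); v_p(y) = 2 (factor: 36 = 2^2 · 9). Additivity: v_p(xy) = v_p(x) + v_p(y) = 0 + 2 = 2. (Direct check: xy = 612 = 2^2 · (153).)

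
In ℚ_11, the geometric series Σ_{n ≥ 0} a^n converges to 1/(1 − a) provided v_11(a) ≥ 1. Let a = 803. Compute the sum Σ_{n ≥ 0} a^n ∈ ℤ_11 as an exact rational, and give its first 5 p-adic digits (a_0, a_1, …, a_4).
Σ a^n = 1/(1 − a) = -1/802;  first 5 digits = (1, 7, 0, 3, 3)

v_11(a) = 1 ≥ 1, so the series converges in ℤ_11 to 1/(1 − a) = 1/(1 − 803) = -1/802. Expand this rational in ℤ_11: compute digits iteratively via d_i = x_i mod 11, x_{i+1} = (x_i − d_i)/11. The first 5 digits are (1, 7, 0, 3, 3).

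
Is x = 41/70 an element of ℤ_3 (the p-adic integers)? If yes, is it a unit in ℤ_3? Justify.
x ∈ ℤ_3^× (unit); v_3(x) = 0

ℤ_3 = {x ∈ ℚ_3 : v_3(x) ≥ 0} and ℤ_3^× = {x ∈ ℤ_3 : v_3(x) = 0}. Here v_3(41/70) = v_3(num) − v_3(den) = 0; compare against these criteria.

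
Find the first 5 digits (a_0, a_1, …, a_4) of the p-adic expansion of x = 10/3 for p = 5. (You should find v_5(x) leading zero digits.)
(a_0, …, a_4) = (0, 4, 1, 3, 1)

v_5(10/3) = 1, so a_0 = ... = a_0 = 0. Factor out: x = 5^1 · u with u = 2/3 a unit in ℤ_5. Expand u iteratively via a_{v+i} = u_i mod 5, u_{i+1} = (u_i − a_{v+i})/5:
  u_0 = 2/3;  a_1 = 4;  u_1 = (u_0 − 4)/5 = -2/3
  u_1 = -2/3;  a_2 = 1;  u_2 = (u_1 − 1)/5 = -1/3
  u_2 = -1/3;  a_3 = 3;  u_3 = (u_2 − 3)/5 = -2/3
  u_3 = -2/3;  a_4 = 1;  u_4 = (u_3 − 1)/5 = -1/3
Digits: (0, 4, 1, 3, 1).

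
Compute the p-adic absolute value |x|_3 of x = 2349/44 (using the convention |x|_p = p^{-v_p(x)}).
|2349/44|_3 = 1/81

Step 1 — compute v_3(x) by factoring powers of 3 out of the numerator and denominator: v_3(2349/44) = 4. Step 2 — apply |x|_p = p^{-v_p(x)} = 3^{-4} = 1/81.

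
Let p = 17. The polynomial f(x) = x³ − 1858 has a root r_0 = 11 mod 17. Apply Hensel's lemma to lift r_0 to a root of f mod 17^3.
r_2 = 2459 (mod 4913)

Hensel: r_{i+1} = r_i − f(r_i)/f′(r_i) mod 17^{i+2}, where f′(x) = 3x². Iterate:
  r_0 = 11 (mod 17)
  r_1 = 147 (mod 289)
  r_2 = 2459 (mod 4913)
Final: r = 2459 with f(r) ≡ 0 mod 17^3.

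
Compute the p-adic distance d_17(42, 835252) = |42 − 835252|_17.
d_17(42, 835252) = 1/83521

Step 1 — x − y = 42 − 835252 = -835210. Step 2 — v_17(-835210) = 4 (factor: -835210 = −(17^4 · 10); the sign does not affect v_p). Step 3 — |x − y|_17 = 17^{-4} = 1/83521.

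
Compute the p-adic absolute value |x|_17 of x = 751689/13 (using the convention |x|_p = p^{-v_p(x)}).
|751689/13|_17 = 1/83521

Step 1 — compute v_17(x) by factoring powers of 17 out of the numerator and denominator: v_17(751689/13) = 4. Step 2 — apply |x|_p = p^{-v_p(x)} = 17^{-4} = 1/83521.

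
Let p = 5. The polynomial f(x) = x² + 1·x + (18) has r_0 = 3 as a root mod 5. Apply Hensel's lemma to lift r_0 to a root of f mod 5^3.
r_2 = 38 (mod 125)

Hensel: r_{i+1} = r_i − f(r_i)·(f′(r_i))^{-1} mod 5^{i+2}, f′(x) = 2x + 1. Iterate:
  r_0 = 3 (mod 5)
  r_1 = 13 (mod 25)
  r_2 = 38 (mod 125)
Final: r = 38 satisfies f(r) ≡ 0 mod 5^3.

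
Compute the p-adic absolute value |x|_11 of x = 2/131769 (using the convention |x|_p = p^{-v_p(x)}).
|2/131769|_11 = 14641

Step 1 — compute v_11(x) by factoring powers of 11 out of the numerator and denominator: v_11(2/131769) = -4. Step 2 — apply |x|_p = p^{-v_p(x)} = 11^{4} = 14641.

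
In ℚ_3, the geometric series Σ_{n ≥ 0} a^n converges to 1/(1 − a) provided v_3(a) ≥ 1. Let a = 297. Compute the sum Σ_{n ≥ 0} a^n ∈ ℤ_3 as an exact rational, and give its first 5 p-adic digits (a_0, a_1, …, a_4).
Σ a^n = 1/(1 − a) = -1/296;  first 5 digits = (1, 0, 0, 2, 0)

v_3(a) = 3 ≥ 1, so the series converges in ℤ_3 to 1/(1 − a) = 1/(1 − 297) = -1/296. Expand this rational in ℤ_3: compute digits iteratively via d_i = x_i mod 3, x_{i+1} = (x_i − d_i)/3. The first 5 digits are (1, 0, 0, 2, 0).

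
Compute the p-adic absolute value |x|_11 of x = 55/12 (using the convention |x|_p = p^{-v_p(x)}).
|55/12|_11 = 1/11

Step 1 — compute v_11(x) by factoring powers of 11 out of the numerator and denominator: v_11(55/12) = 1. Step 2 — apply |x|_p = p^{-v_p(x)} = 11^{-1} = 1/11.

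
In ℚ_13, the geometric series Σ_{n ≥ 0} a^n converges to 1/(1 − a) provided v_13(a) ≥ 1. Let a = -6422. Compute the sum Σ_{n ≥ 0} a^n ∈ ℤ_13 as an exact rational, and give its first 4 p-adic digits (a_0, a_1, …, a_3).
Σ a^n = 1/(1 − a) = 1/6423;  first 4 digits = (1, 0, 1, 10)

v_13(a) = 2 ≥ 1, so the series converges in ℤ_13 to 1/(1 − a) = 1/(1 − (-6422)) = 1/6423. Expand this rational in ℤ_13: compute digits iteratively via d_i = x_i mod 13, x_{i+1} = (x_i − d_i)/13. The first 4 digits are (1, 0, 1, 10).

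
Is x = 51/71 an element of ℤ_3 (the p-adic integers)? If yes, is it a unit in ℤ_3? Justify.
x ∈ ℤ_3 but not a unit; v_3(x) = 1 > 0

ℤ_3 = {x ∈ ℚ_3 : v_3(x) ≥ 0} and ℤ_3^× = {x ∈ ℤ_3 : v_3(x) = 0}. Here v_3(51/71) = v_3(num) − v_3(den) = 1; compare against these criteria.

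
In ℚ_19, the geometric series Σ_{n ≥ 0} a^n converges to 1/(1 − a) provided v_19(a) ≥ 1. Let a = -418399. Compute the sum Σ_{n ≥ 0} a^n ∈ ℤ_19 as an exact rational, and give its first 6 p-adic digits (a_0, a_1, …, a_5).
Σ a^n = 1/(1 − a) = 1/418400;  first 6 digits = (1, 0, 0, 15, 15, 18)

v_19(a) = 3 ≥ 1, so the series converges in ℤ_19 to 1/(1 − a) = 1/(1 − (-418399)) = 1/418400. Expand this rational in ℤ_19: compute digits iteratively via d_i = x_i mod 19, x_{i+1} = (x_i − d_i)/19. The first 6 digits are (1, 0, 0, 15, 15, 18).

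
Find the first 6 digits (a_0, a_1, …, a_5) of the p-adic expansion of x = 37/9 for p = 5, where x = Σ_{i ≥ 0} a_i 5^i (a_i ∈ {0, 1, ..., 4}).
(a_0, …, a_5) = (3, 3, 0, 1, 2, 4)

v_5(37/9) = 0 (numerator and denominator both coprime to 5), so x ∈ ℤ_5^×. Compute digits iteratively via a_i = x_i mod 5, x_{i+1} = (x_i − a_i)/5, with x_0 = x:
  x_0 = 37/9;  a_0 = 3;  x_1 = (x_0 − 3)/5 = 2/9
  x_1 = 2/9;  a_1 = 3;  x_2 = (x_1 − 3)/5 = -5/9
  x_2 = -5/9;  a_2 = 0;  x_3 = (x_2 − 0)/5 = -1/9
  x_3 = -1/9;  a_3 = 1;  x_4 = (x_3 − 1)/5 = -2/9
  x_4 = -2/9;  a_4 = 2;  x_5 = (x_4 − 2)/5 = -4/9
  x_5 = -4/9;  a_5 = 4;  x_6 = (x_5 − 4)/5 = -8/9
Digits: (3, 3, 0, 1, 2, 4).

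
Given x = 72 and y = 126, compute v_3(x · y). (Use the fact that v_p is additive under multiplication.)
v_3(9072) = 4

v_p(x) = 2 (factor: 72 = 3^2 · 8); v_p(y) = 2 (factor: 126 = 3^2 · 14). Additivity: v_p(xy) = v_p(x) + v_p(y) = 2 + 2 = 4. (Direct check: xy = 9072 = 3^4 · (112).)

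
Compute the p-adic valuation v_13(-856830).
v_13(-856830) = 4

v_13(n) is the largest exponent k such that 13^k divides n. Factor out: -856830 = -13^4 · 30. (Sign doesn't affect v_p.) So v_13(-856830) = 4.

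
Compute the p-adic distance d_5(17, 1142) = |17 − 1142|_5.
d_5(17, 1142) = 1/125

Step 1 — x − y = 17 − 1142 = -1125. Step 2 — v_5(-1125) = 3 (factor: -1125 = −(5^3 · 9); the sign does not affect v_p). Step 3 — |x − y|_5 = 5^{-3} = 1/125.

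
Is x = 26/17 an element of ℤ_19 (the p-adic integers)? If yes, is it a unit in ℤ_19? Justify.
x ∈ ℤ_19^× (unit); v_19(x) = 0

ℤ_19 = {x ∈ ℚ_19 : v_19(x) ≥ 0} and ℤ_19^× = {x ∈ ℤ_19 : v_19(x) = 0}. Here v_19(26/17) = v_19(num) − v_19(den) = 0; compare against these criteria.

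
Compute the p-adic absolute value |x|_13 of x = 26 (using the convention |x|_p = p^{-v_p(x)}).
|26|_13 = 1/13

Step 1 — compute v_13(x) by factoring powers of 13 out of the numerator and denominator: v_13(26) = 1. Step 2 — apply |x|_p = p^{-v_p(x)} = 13^{-1} = 1/13.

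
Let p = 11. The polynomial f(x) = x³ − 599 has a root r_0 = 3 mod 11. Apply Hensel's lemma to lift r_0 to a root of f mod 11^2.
r_1 = 69 (mod 121)

Hensel: r_{i+1} = r_i − f(r_i)/f′(r_i) mod 11^{i+2}, where f′(x) = 3x². Iterate:
  r_0 = 3 (mod 11)
  r_1 = 69 (mod 121)
Final: r = 69 with f(r) ≡ 0 mod 11^2.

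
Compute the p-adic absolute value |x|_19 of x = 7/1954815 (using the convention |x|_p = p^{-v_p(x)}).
|7/1954815|_19 = 130321

Step 1 — compute v_19(x) by factoring powers of 19 out of the numerator and denominator: v_19(7/1954815) = -4. Step 2 — apply |x|_p = p^{-v_p(x)} = 19^{4} = 130321.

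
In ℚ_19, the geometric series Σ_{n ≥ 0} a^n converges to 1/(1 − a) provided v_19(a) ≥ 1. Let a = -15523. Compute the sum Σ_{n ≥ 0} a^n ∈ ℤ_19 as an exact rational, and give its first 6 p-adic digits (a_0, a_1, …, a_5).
Σ a^n = 1/(1 − a) = 1/15524;  first 6 digits = (1, 0, 14, 16, 5, 2)

v_19(a) = 2 ≥ 1, so the series converges in ℤ_19 to 1/(1 − a) = 1/(1 − (-15523)) = 1/15524. Expand this rational in ℤ_19: compute digits iteratively via d_i = x_i mod 19, x_{i+1} = (x_i − d_i)/19. The first 6 digits are (1, 0, 14, 16, 5, 2).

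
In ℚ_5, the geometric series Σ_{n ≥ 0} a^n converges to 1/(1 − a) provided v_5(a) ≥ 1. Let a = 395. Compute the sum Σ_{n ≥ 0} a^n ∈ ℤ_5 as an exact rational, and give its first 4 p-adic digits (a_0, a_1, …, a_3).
Σ a^n = 1/(1 − a) = -1/394;  first 4 digits = (1, 4, 1, 0)

v_5(a) = 1 ≥ 1, so the series converges in ℤ_5 to 1/(1 − a) = 1/(1 − 395) = -1/394. Expand this rational in ℤ_5: compute digits iteratively via d_i = x_i mod 5, x_{i+1} = (x_i − d_i)/5. The first 4 digits are (1, 4, 1, 0).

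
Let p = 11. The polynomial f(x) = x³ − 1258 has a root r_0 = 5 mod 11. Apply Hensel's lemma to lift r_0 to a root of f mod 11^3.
r_2 = 225 (mod 1331)

Hensel: r_{i+1} = r_i − f(r_i)/f′(r_i) mod 11^{i+2}, where f′(x) = 3x². Iterate:
  r_0 = 5 (mod 11)
  r_1 = 104 (mod 121)
  r_2 = 225 (mod 1331)
Final: r = 225 with f(r) ≡ 0 mod 11^3.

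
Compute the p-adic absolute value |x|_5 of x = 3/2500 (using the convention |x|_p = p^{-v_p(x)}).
|3/2500|_5 = 625

Step 1 — compute v_5(x) by factoring powers of 5 out of the numerator and denominator: v_5(3/2500) = -4. Step 2 — apply |x|_p = p^{-v_p(x)} = 5^{4} = 625.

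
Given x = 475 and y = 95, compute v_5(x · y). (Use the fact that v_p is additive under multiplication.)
v_5(45125) = 3

v_p(x) = 2 (factor: 475 = 5^2 · 19); v_p(y) = 1 (factor: 95 = 5^1 · 19). Additivity: v_p(xy) = v_p(x) + v_p(y) = 2 + 1 = 3. (Direct check: xy = 45125 = 5^3 · (361).)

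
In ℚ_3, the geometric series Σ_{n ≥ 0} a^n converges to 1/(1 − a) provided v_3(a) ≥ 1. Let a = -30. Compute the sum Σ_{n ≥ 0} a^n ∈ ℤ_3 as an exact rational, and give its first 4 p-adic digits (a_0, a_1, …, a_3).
Σ a^n = 1/(1 − a) = 1/31;  first 4 digits = (1, 2, 0, 1)

v_3(a) = 1 ≥ 1, so the series converges in ℤ_3 to 1/(1 − a) = 1/(1 − (-30)) = 1/31. Expand this rational in ℤ_3: compute digits iteratively via d_i = x_i mod 3, x_{i+1} = (x_i − d_i)/3. The first 4 digits are (1, 2, 0, 1).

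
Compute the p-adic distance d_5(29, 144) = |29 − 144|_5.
d_5(29, 144) = 1/5

Step 1 — x − y = 29 − 144 = -115. Step 2 — v_5(-115) = 1 (factor: -115 = −(5^1 · 23); the sign does not affect v_p). Step 3 — |x − y|_5 = 5^{-1} = 1/5.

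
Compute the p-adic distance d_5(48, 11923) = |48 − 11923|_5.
d_5(48, 11923) = 1/625

Step 1 — x − y = 48 − 11923 = -11875. Step 2 — v_5(-11875) = 4 (factor: -11875 = −(5^4 · 19); the sign does not affect v_p). Step 3 — |x − y|_5 = 5^{-4} = 1/625.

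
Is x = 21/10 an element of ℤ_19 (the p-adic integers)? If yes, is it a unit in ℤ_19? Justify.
x ∈ ℤ_19^× (unit); v_19(x) = 0

ℤ_19 = {x ∈ ℚ_19 : v_19(x) ≥ 0} and ℤ_19^× = {x ∈ ℤ_19 : v_19(x) = 0}. Here v_19(21/10) = v_19(num) − v_19(den) = 0; compare against these criteria.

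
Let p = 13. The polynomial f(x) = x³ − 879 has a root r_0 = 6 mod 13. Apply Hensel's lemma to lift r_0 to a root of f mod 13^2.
r_1 = 45 (mod 169)

Hensel: r_{i+1} = r_i − f(r_i)/f′(r_i) mod 13^{i+2}, where f′(x) = 3x². Iterate:
  r_0 = 6 (mod 13)
  r_1 = 45 (mod 169)
Final: r = 45 with f(r) ≡ 0 mod 13^2.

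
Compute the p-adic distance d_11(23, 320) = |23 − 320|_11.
d_11(23, 320) = 1/11

Step 1 — x − y = 23 − 320 = -297. Step 2 — v_11(-297) = 1 (factor: -297 = −(11^1 · 27); the sign does not affect v_p). Step 3 — |x − y|_11 = 11^{-1} = 1/11.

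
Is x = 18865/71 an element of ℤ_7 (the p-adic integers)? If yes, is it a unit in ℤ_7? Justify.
x ∈ ℤ_7 but not a unit; v_7(x) = 3 > 0

ℤ_7 = {x ∈ ℚ_7 : v_7(x) ≥ 0} and ℤ_7^× = {x ∈ ℤ_7 : v_7(x) = 0}. Here v_7(18865/71) = v_7(num) − v_7(den) = 3; compare against these criteria.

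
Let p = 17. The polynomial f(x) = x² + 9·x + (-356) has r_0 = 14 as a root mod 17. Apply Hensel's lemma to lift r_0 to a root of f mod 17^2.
r_1 = 218 (mod 289)

Hensel: r_{i+1} = r_i − f(r_i)·(f′(r_i))^{-1} mod 17^{i+2}, f′(x) = 2x + 9. Iterate:
  r_0 = 14 (mod 17)
  r_1 = 218 (mod 289)
Final: r = 218 satisfies f(r) ≡ 0 mod 17^2.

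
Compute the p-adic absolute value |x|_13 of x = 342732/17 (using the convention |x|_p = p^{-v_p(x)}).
|342732/17|_13 = 1/28561

Step 1 — compute v_13(x) by factoring powers of 13 out of the numerator and denominator: v_13(342732/17) = 4. Step 2 — apply |x|_p = p^{-v_p(x)} = 13^{-4} = 1/28561.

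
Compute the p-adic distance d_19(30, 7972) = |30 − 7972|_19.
d_19(30, 7972) = 1/361

Step 1 — x − y = 30 − 7972 = -7942. Step 2 — v_19(-7942) = 2 (factor: -7942 = −(19^2 · 22); the sign does not affect v_p). Step 3 — |x − y|_19 = 19^{-2} = 1/361.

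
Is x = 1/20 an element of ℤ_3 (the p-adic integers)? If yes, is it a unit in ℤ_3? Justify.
x ∈ ℤ_3^× (unit); v_3(x) = 0

ℤ_3 = {x ∈ ℚ_3 : v_3(x) ≥ 0} and ℤ_3^× = {x ∈ ℤ_3 : v_3(x) = 0}. Here v_3(1/20) = v_3(num) − v_3(den) = 0; compare against these criteria.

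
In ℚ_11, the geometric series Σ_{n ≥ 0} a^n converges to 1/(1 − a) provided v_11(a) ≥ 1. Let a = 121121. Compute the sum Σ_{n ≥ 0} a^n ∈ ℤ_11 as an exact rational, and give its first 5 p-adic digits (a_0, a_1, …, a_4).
Σ a^n = 1/(1 − a) = -1/121120;  first 5 digits = (1, 0, 0, 3, 8)

v_11(a) = 3 ≥ 1, so the series converges in ℤ_11 to 1/(1 − a) = 1/(1 − 121121) = -1/121120. Expand this rational in ℤ_11: compute digits iteratively via d_i = x_i mod 11, x_{i+1} = (x_i − d_i)/11. The first 5 digits are (1, 0, 0, 3, 8).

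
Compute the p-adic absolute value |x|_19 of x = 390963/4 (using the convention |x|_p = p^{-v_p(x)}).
|390963/4|_19 = 1/130321

Step 1 — compute v_19(x) by factoring powers of 19 out of the numerator and denominator: v_19(390963/4) = 4. Step 2 — apply |x|_p = p^{-v_p(x)} = 19^{-4} = 1/130321.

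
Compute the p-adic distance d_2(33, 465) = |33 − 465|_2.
d_2(33, 465) = 1/16

Step 1 — x − y = 33 − 465 = -432. Step 2 — v_2(-432) = 4 (factor: -432 = −(2^4 · 27); the sign does not affect v_p). Step 3 — |x − y|_2 = 2^{-4} = 1/16.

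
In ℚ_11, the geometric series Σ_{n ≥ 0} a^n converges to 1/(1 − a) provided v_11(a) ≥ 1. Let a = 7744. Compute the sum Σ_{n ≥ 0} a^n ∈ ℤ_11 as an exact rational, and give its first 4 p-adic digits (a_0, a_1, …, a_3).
Σ a^n = 1/(1 − a) = -1/7743;  first 4 digits = (1, 0, 9, 5)

v_11(a) = 2 ≥ 1, so the series converges in ℤ_11 to 1/(1 − a) = 1/(1 − 7744) = -1/7743. Expand this rational in ℤ_11: compute digits iteratively via d_i = x_i mod 11, x_{i+1} = (x_i − d_i)/11. The first 4 digits are (1, 0, 9, 5).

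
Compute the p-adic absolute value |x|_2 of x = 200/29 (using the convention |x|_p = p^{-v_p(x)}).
|200/29|_2 = 1/8

Step 1 — compute v_2(x) by factoring powers of 2 out of the numerator and denominator: v_2(200/29) = 3. Step 2 — apply |x|_p = p^{-v_p(x)} = 2^{-3} = 1/8.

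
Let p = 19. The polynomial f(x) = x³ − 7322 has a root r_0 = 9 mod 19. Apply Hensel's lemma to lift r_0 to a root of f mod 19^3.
r_2 = 5310 (mod 6859)

Hensel: r_{i+1} = r_i − f(r_i)/f′(r_i) mod 19^{i+2}, where f′(x) = 3x². Iterate:
  r_0 = 9 (mod 19)
  r_1 = 256 (mod 361)
  r_2 = 5310 (mod 6859)
Final: r = 5310 with f(r) ≡ 0 mod 19^3.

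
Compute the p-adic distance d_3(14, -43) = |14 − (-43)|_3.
d_3(14, -43) = 1/3

Step 1 — x − y = 14 − (-43) = 57. Step 2 — v_3(57) = 1 (factor: 57 = (3^1 · 19); the sign does not affect v_p). Step 3 — |x − y|_3 = 3^{-1} = 1/3.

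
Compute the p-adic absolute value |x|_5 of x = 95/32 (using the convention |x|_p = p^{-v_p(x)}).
|95/32|_5 = 1/5

Step 1 — compute v_5(x) by factoring powers of 5 out of the numerator and denominator: v_5(95/32) = 1. Step 2 — apply |x|_p = p^{-v_p(x)} = 5^{-1} = 1/5.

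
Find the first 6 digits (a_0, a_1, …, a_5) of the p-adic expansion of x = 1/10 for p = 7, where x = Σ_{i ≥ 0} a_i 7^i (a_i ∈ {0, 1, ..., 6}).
(a_0, …, a_5) = (5, 0, 2, 6, 4, 0)

v_7(1/10) = 0 (numerator and denominator both coprime to 7), so x ∈ ℤ_7^×. Compute digits iteratively via a_i = x_i mod 7, x_{i+1} = (x_i − a_i)/7, with x_0 = x:
  x_0 = 1/10;  a_0 = 5;  x_1 = (x_0 − 5)/7 = -7/10
  x_1 = -7/10;  a_1 = 0;  x_2 = (x_1 − 0)/7 = -1/10
  x_2 = -1/10;  a_2 = 2;  x_3 = (x_2 − 2)/7 = -3/10
  x_3 = -3/10;  a_3 = 6;  x_4 = (x_3 − 6)/7 = -9/10
  x_4 = -9/10;  a_4 = 4;  x_5 = (x_4 − 4)/7 = -7/10
  x_5 = -7/10;  a_5 = 0;  x_6 = (x_5 − 0)/7 = -1/10
Digits: (5, 0, 2, 6, 4, 0).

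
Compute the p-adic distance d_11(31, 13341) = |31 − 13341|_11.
d_11(31, 13341) = 1/1331

Step 1 — x − y = 31 − 13341 = -13310. Step 2 — v_11(-13310) = 3 (factor: -13310 = −(11^3 · 10); the sign does not affect v_p). Step 3 — |x − y|_11 = 11^{-3} = 1/1331.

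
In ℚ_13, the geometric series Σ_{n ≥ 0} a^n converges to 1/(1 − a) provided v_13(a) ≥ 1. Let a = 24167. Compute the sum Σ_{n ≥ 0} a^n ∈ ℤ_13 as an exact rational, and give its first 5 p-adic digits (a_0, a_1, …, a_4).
Σ a^n = 1/(1 − a) = -1/24166;  first 5 digits = (1, 0, 0, 11, 0)

v_13(a) = 3 ≥ 1, so the series converges in ℤ_13 to 1/(1 − a) = 1/(1 − 24167) = -1/24166. Expand this rational in ℤ_13: compute digits iteratively via d_i = x_i mod 13, x_{i+1} = (x_i − d_i)/13. The first 5 digits are (1, 0, 0, 11, 0).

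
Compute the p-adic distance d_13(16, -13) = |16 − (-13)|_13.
d_13(16, -13) = 1

Step 1 — x − y = 16 − (-13) = 29. Step 2 — v_13(29) = 0 (factor: 29 = (13^0 · 29); the sign does not affect v_p). Step 3 — |x − y|_13 = 13^{0} = 1.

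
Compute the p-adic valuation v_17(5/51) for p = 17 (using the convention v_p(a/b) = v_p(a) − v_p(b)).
v_17(5/51) = -1

Factor powers of 17 from the numerator and denominator of the reduced fraction: 5 = 17^0 · 5 and 51 = 17^1 · 3. Apply v_p(a/b) = v_p(a) − v_p(b): v_17(5/51) = 0 − 1 = -1.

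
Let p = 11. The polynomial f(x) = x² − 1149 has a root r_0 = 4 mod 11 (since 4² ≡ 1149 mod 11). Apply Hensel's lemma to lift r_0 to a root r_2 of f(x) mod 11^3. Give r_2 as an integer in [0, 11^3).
r_2 = 433 (mod 1331)

Hensel's recurrence: r_{i+1} = r_i − f(r_i)·(f′(r_i))^{-1} mod 11^{i+2}, with f′(x) = 2x. Iterate:
  r_0 = 4 (mod 11)
  r_1 = 70 (mod 121)
  r_2 = 433 (mod 1331)
Final: r_2 = 433, and one checks f(r_2) ≡ 0 mod 11^3.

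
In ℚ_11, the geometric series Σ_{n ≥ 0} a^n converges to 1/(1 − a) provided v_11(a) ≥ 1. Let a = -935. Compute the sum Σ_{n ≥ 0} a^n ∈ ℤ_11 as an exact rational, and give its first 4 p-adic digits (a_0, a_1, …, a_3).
Σ a^n = 1/(1 − a) = 1/936;  first 4 digits = (1, 3, 1, 1)

v_11(a) = 1 ≥ 1, so the series converges in ℤ_11 to 1/(1 − a) = 1/(1 − (-935)) = 1/936. Expand this rational in ℤ_11: compute digits iteratively via d_i = x_i mod 11, x_{i+1} = (x_i − d_i)/11. The first 4 digits are (1, 3, 1, 1).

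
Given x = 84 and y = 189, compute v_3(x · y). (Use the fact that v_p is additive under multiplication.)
v_3(15876) = 4

v_p(x) = 1 (factor: 84 = 3^1 · 28); v_p(y) = 3 (factor: 189 = 3^3 · 7). Additivity: v_p(xy) = v_p(x) + v_p(y) = 1 + 3 = 4. (Direct check: xy = 15876 = 3^4 · (196).)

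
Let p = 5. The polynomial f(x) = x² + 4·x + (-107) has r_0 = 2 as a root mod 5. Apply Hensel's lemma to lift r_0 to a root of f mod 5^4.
r_3 = 142 (mod 625)

Hensel: r_{i+1} = r_i − f(r_i)·(f′(r_i))^{-1} mod 5^{i+2}, f′(x) = 2x + 4. Iterate:
  r_0 = 2 (mod 5)
  r_1 = 17 (mod 25)
  r_2 = 17 (mod 125)
  r_3 = 142 (mod 625)
Final: r = 142 satisfies f(r) ≡ 0 mod 5^4.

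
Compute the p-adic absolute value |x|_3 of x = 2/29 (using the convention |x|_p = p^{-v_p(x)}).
|2/29|_3 = 1

Step 1 — compute v_3(x) by factoring powers of 3 out of the numerator and denominator: v_3(2/29) = 0. Step 2 — apply |x|_p = p^{-v_p(x)} = 3^{0} = 1.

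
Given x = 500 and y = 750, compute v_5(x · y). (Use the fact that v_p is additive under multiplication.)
v_5(375000) = 6

v_p(x) = 3 (factor: 500 = 5^3 · 4); v_p(y) = 3 (factor: 750 = 5^3 · 6). Additivity: v_p(xy) = v_p(x) + v_p(y) = 3 + 3 = 6. (Direct check: xy = 375000 = 5^6 · (24).)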